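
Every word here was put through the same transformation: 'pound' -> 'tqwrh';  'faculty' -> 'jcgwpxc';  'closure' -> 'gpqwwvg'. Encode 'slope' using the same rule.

wpqtg

The rule splits by letter class: vowels +2, consonants +4.
Applying it to slope: s(cons)+4=w, l(cons)+4=p, o(vowel)+2=q, p(cons)+4=t, e(vowel)+2=g.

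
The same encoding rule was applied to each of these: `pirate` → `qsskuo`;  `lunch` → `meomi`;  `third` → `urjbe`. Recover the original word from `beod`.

Shifts by position in pirate: pos 0: p→q (+1), pos 1: i→s (+10), pos 2: r→s (+1), pos 3: a→k (+10) — repeating every 2. It's a Vigenère-style cipher with numeric key [1,10]: position i shifts by key[i mod 2].
Reversing it on beod: b−1=a, e−10=u, o−1=n, d−10=t.

aunt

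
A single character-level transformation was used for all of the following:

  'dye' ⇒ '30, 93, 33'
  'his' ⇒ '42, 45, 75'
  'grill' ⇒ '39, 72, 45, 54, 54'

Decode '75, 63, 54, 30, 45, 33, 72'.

soldier

d(#4)→30 and y(#25)→93: differences scale by 3, so n = 3·pos + 18. With a=1..z=26, the number is 3·pos + 18.
Reversing it on 75, 63, 54, 30, 45, 33, 72: 75→(75−18)÷3=19=s, 63→(63−18)÷3=15=o, 54→(54−18)÷3=12=l, 30→(30−18)÷3=4=d, 45→(45−18)÷3=9=i, 33→(33−18)÷3=5=e, 72→(72−18)÷3=18=r.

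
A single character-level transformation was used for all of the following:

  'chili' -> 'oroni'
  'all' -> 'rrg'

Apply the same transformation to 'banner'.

The output letters match the input read backwards, each shifted +6: chili reversed is ilihc. The word is reversed, then every letter is shifted forward by 6.
On banner: reverse → rennab; then shift: r+6=x, e+6=k, n+6=t, n+6=t, a+6=g, b+6=h.

xkttgh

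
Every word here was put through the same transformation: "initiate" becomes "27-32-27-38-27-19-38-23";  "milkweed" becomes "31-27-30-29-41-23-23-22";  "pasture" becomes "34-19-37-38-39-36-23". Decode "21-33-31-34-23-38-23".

The number is (letter's place in the alphabet, a=1) + 18.
Reversing it on 21-33-31-34-23-38-23: 21→(21−18)÷1=3=c, 33→(33−18)÷1=15=o, 31→(31−18)÷1=13=m, 34→(34−18)÷1=16=p, 23→(23−18)÷1=5=e, 38→(38−18)÷1=20=t, 23→(23−18)÷1=5=e.

compete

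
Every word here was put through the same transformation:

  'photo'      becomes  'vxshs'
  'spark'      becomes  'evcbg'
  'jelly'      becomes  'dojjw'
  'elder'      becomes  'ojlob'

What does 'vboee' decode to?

press

p(15)→v(21) and h(7)→x(23) fit y≡3x+2 (mod 26); the inverse of 3 mod 26 is 9. This is an affine cipher: with a=0,…,z=25, each position x becomes (3x+2) mod 26.
Reversing it on vboee: v(21)→9·(21−2)≡15=p; b(1)→9·(1−2)≡17=r; o(14)→9·(14−2)≡4=e; e(4)→9·(4−2)≡18=s; e(4)→9·(4−2)≡18=s (all mod 26).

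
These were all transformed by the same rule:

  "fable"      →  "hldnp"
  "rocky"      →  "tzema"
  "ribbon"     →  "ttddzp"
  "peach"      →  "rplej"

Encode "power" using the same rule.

The shift depends on letter class: consonant f→h is +2, but vowel a→l is +11. The rule splits by letter class: vowels +11, consonants +2.
Applying it to power: p(cons)+2=r, o(vowel)+11=z, w(cons)+2=y, e(vowel)+11=p, r(cons)+2=t.

rzypt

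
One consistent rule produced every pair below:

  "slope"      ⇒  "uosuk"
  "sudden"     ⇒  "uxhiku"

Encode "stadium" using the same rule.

In slope: s→u is +2, l→o is +3, o→s is +4, p→u is +5 — the shift increases by 1 each position. Each letter shifts forward by (position + 2), i.e. 2, 3, 4, … — the shift grows by one for each successive letter.
Applying it to stadium: s+2=u, t+3=w, a+4=e, d+5=i, i+6=o, u+7=b, m+8=u.

uweiobu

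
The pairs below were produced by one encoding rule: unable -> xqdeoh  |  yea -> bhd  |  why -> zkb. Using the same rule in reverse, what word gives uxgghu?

It's a constant shift of +3 (ROT3).
Undoing it on uxgghu: u−3=r, x−3=u, g−3=d, g−3=d, h−3=e, u−3=r.

rudder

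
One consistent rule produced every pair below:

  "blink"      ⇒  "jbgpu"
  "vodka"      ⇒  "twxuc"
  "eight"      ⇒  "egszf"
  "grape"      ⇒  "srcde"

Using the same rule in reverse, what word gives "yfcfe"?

Treating letters as 0–25, the rule is x ↦ 7x + 2 (mod 26).
Undoing it on yfcfe: y(24)→15·(24−2)≡18=s; f(5)→15·(5−2)≡19=t; c(2)→15·(2−2)≡0=a; f(5)→15·(5−2)≡19=t; e(4)→15·(4−2)≡4=e (all mod 26).

state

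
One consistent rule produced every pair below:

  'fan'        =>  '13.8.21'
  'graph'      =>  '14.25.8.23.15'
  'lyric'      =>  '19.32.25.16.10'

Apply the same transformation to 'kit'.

f is letter #6 and maps to 13: an offset of 7. Letters become their 1-based position plus 7 (so a→8, b→9, …).
On kit: k=11→18, i=9→16, t=20→27.

18.16.27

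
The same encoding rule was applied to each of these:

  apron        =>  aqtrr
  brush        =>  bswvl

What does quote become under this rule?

In apron: a→a is +0, p→q is +1, r→t is +2, o→r is +3 — the shift increases by 1 each position. Letter i (0-indexed) is shifted by i+0, so successive shifts are 0, 1, 2, ….
Applying it to quote: q+0=q, u+1=v, o+2=q, t+3=w, e+4=i.

qvqwi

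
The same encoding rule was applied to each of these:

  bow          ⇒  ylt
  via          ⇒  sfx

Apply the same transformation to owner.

ltkbo

Compare letters: b→y is +23, o→l is +23, w→t is +23 — a constant shift. Every letter moves 23 places later in the alphabet, wrapping around z→a.
Applying it to owner: o+23=l, w+23=t, n+23=k, e+23=b, r+23=o.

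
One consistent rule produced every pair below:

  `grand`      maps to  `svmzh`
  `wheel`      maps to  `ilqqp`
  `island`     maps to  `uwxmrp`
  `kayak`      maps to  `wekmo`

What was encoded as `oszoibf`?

Shifts by position in grand: pos 0: g→s (+12), pos 1: r→v (+4), pos 2: a→m (+12), pos 3: n→z (+12), pos 4: d→h (+4) — repeating every 3. A repeating key of period 3 is used — shifts +12, +4, +12 over and over.
Reversing it on oszoibf: o−12=c, s−4=o, z−12=n, o−12=c, i−4=e, b−12=p, f−12=t.

concept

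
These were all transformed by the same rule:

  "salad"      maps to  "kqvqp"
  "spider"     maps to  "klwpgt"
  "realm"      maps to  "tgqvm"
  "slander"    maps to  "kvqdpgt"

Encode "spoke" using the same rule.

s(18)→k(10) and a(0)→q(16) fit y≡17x+16 (mod 26); the inverse of 17 mod 26 is 23. Treating letters as 0–25, the rule is x ↦ 17x + 16 (mod 26).
For spoke: s(18)→17·18+16≡10=k; p(15)→17·15+16≡11=l; o(14)→17·14+16≡20=u; k(10)→17·10+16≡4=e; e(4)→17·4+16≡6=g (all mod 26).

klueg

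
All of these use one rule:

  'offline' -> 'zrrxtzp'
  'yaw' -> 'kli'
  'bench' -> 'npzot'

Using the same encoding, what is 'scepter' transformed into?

Vowels shift forward by 11 and consonants shift forward by 12.
For scepter: s(cons)+12=e, c(cons)+12=o, e(vowel)+11=p, p(cons)+12=b, t(cons)+12=f, e(vowel)+11=p, r(cons)+12=d.

eopbfpd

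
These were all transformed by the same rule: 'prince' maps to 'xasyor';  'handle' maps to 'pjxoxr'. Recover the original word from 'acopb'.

steep

Each letter shifts forward by (position + 8), i.e. 8, 9, 10, … — the shift grows by one for each successive letter.
Undoing it on acopb: a−8=s, c−9=t, o−10=e, p−11=e, b−12=p.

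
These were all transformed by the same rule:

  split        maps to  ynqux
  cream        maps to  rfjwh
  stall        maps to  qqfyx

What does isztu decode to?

The output letters match the input read backwards, each shifted +5: split reversed is tilps. Read the word backwards and shift each letter +5.
Reversing it on isztu: shift back: i−5=d, s−5=n, z−5=u, t−5=o, u−5=p → dnuop; then reverse → pound.

pound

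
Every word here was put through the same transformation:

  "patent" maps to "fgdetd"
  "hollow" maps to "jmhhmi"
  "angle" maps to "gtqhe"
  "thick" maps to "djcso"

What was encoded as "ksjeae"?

p(15)→f(5) and a(0)→g(6) fit y≡19x+6 (mod 26); the inverse of 19 mod 26 is 11. This is an affine cipher: with a=0,…,z=25, each position x becomes (19x+6) mod 26.
Decoding ksjeae: k(10)→11·(10−6)≡18=s; s(18)→11·(18−6)≡2=c; j(9)→11·(9−6)≡7=h; e(4)→11·(4−6)≡4=e; a(0)→11·(0−6)≡12=m; e(4)→11·(4−6)≡4=e (all mod 26).

scheme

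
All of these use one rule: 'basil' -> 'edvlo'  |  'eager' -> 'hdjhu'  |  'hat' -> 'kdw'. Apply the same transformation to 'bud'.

Compare letters: b→e is +3, a→d is +3, s→v is +3 — a constant shift. It's a constant shift of +3 (ROT3).
For bud: b+3=e, u+3=x, d+3=g.

exg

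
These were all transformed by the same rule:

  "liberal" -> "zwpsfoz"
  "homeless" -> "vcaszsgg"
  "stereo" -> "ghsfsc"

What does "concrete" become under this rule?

qcbqfshs

Compare letters: l→z is +14, i→w is +14, b→p is +14 — a constant shift. This is a Caesar cipher with shift 14.
For concrete: c+14=q, o+14=c, n+14=b, c+14=q, r+14=f, e+14=s, t+14=h, e+14=s.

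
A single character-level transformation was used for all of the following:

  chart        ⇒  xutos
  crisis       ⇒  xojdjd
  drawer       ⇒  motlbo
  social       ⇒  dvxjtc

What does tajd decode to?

Treating letters as 0–25, the rule is x ↦ 15x + 19 (mod 26).
Undoing it on tajd: t(19)→7·(19−19)≡0=a; a(0)→7·(0−19)≡23=x; j(9)→7·(9−19)≡8=i; d(3)→7·(3−19)≡18=s (all mod 26).

axis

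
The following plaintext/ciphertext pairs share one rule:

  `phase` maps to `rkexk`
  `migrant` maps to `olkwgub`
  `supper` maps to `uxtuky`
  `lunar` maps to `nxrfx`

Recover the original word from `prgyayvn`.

nocturne

In phase: p→r is +2, h→k is +3, a→e is +4, s→x is +5 — the shift increases by 1 each position. The shift increases by 1 at each position, starting from +2: 2, 3, 4, ….
Undoing it on prgyayvn: p−2=n, r−3=o, g−4=c, y−5=t, a−6=u, y−7=r, v−8=n, n−9=e.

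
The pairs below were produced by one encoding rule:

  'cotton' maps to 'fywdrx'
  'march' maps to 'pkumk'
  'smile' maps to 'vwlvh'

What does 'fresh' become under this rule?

Shifts by position in cotton: pos 0: c→f (+3), pos 1: o→y (+10), pos 2: t→w (+3), pos 3: t→d (+10) — repeating every 2. The shifts repeat in a cycle of length 2: positions 0,1,… shift by +3, +10, then the pattern repeats.
On fresh: f+3=i, r+10=b, e+3=h, s+10=c, h+3=k.

ibhck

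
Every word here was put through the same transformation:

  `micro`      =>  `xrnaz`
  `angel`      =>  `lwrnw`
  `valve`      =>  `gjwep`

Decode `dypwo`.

Shifts by position in micro: pos 0: m→x (+11), pos 1: i→r (+9), pos 2: c→n (+11), pos 3: r→a (+9) — repeating every 2. It's a Vigenère-style cipher with numeric key [11,9]: position i shifts by key[i mod 2].
Undoing it on dypwo: d−11=s, y−9=p, p−11=e, w−9=n, o−11=d.

spend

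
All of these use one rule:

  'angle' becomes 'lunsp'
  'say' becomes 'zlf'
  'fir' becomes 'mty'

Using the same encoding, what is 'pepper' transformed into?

The rule splits by letter class: vowels +11, consonants +7.
Applying it to pepper: p(cons)+7=w, e(vowel)+11=p, p(cons)+7=w, p(cons)+7=w, e(vowel)+11=p, r(cons)+7=y.

wpwwpy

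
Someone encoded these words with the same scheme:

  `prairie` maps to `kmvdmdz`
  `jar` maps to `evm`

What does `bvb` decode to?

Compare letters: p→k is +21, r→m is +21, a→v is +21 — a constant shift. Each letter is shifted forward by 21 in the alphabet (a Caesar shift of +21).
Undoing it on bvb: b−21=g, v−21=a, b−21=g.

gag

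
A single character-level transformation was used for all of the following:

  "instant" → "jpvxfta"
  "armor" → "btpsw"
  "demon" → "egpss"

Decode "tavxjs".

system

In instant: i→j is +1, n→p is +2, s→v is +3, t→x is +4 — the shift increases by 1 each position. Letter i (0-indexed) is shifted by i+1, so successive shifts are 1, 2, 3, ….
Undoing it on tavxjs: t−1=s, a−2=y, v−3=s, x−4=t, j−5=e, s−6=m.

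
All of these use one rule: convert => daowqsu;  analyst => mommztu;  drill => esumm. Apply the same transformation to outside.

The shift depends on letter class: consonant c→d is +1, but vowel o→a is +12. Vowels shift forward by 12 and consonants shift forward by 1.
Applying it to outside: o(vowel)+12=a, u(vowel)+12=g, t(cons)+1=u, s(cons)+1=t, i(vowel)+12=u, d(cons)+1=e, e(vowel)+12=q.

agutueq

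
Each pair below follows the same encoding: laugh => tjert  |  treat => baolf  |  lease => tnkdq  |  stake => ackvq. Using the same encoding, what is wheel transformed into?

eqopx

In laugh: l→t is +8, a→j is +9, u→e is +10, g→r is +11 — the shift increases by 1 each position. Each letter shifts forward by (position + 8), i.e. 8, 9, 10, … — the shift grows by one for each successive letter.
On wheel: w+8=e, h+9=q, e+10=o, e+11=p, l+12=x.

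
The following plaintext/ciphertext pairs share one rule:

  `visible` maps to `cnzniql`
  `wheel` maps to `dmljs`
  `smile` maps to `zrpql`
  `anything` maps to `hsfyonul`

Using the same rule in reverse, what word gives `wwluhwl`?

Shifts by position in visible: pos 0: v→c (+7), pos 1: i→n (+5), pos 2: s→z (+7), pos 3: i→n (+5) — repeating every 2. The shifts repeat in a cycle of length 2: positions 0,1,… shift by +7, +5, then the pattern repeats.
Reversing it on wwluhwl: w−7=p, w−5=r, l−7=e, u−5=p, h−7=a, w−5=r, l−7=e.

prepare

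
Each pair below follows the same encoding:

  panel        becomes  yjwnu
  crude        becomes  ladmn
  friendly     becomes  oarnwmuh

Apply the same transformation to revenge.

anenwpn

Compare letters: p→y is +9, a→j is +9, n→w is +9 — a constant shift. This is a Caesar cipher with shift 9.
For revenge: r+9=a, e+9=n, v+9=e, e+9=n, n+9=w, g+9=p, e+9=n.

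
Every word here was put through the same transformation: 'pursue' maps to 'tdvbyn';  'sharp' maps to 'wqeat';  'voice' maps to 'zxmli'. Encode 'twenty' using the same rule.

xfiwxh

Shifts by position in pursue: pos 0: p→t (+4), pos 1: u→d (+9), pos 2: r→v (+4), pos 3: s→b (+9) — repeating every 2. The shifts repeat in a cycle of length 2: positions 0,1,… shift by +4, +9, then the pattern repeats.
On twenty: t+4=x, w+9=f, e+4=i, n+9=w, t+4=x, y+9=h.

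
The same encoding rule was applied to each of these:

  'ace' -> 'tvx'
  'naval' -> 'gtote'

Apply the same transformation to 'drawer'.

wktpxk

Compare letters: a→t is +19, c→v is +19, e→x is +19 — a constant shift. It's a constant shift of +19 (ROT19).
On drawer: d+19=w, r+19=k, a+19=t, w+19=p, e+19=x, r+19=k.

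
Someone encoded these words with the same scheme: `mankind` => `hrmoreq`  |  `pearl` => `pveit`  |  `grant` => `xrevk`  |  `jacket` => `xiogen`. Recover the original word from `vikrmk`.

The output letters match the input read backwards, each shifted +4: mankind reversed is dniknam. The word is reversed, then every letter is shifted forward by 4.
Undoing it on vikrmk: shift back: v−4=r, i−4=e, k−4=g, r−4=n, m−4=i, k−4=g → regnig; then reverse → ginger.

ginger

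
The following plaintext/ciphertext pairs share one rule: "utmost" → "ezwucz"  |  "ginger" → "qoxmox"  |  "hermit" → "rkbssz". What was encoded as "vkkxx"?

The shifts repeat in a cycle of length 2: positions 0,1,… shift by +10, +6, then the pattern repeats.
Reversing it on vkkxx: v−10=l, k−6=e, k−10=a, x−6=r, x−10=n.

learn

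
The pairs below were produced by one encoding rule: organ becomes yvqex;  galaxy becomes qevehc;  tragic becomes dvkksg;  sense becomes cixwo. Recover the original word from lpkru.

A repeating key of period 2 is used — shifts +10, +4 over and over.
Decoding lpkru: l−10=b, p−4=l, k−10=a, r−4=n, u−10=k.

blank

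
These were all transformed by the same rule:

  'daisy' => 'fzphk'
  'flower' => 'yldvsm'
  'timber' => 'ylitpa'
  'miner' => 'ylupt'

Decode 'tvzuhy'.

Two steps: reverse the string, then apply a Caesar shift of +7.
Undoing it on tvzuhy: shift back: t−7=m, v−7=o, z−7=s, u−7=n, h−7=a, y−7=r → mosnar; then reverse → ransom.

ransom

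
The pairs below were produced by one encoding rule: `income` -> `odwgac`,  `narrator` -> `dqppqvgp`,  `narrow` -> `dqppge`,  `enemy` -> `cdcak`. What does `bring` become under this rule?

tpodi

i(8)→o(14) and n(13)→d(3) fit y≡3x+16 (mod 26); the inverse of 3 mod 26 is 9. Each letter's alphabet position (a=0..z=25) is mapped through 3·x+16 mod 26 — an affine cipher.
On bring: b(1)→3·1+16≡19=t; r(17)→3·17+16≡15=p; i(8)→3·8+16≡14=o; n(13)→3·13+16≡3=d; g(6)→3·6+16≡8=i (all mod 26).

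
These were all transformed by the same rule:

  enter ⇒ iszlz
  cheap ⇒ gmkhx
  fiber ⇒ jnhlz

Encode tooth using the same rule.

In enter: e→i is +4, n→s is +5, t→z is +6, e→l is +7 — the shift increases by 1 each position. Each letter shifts forward by (position + 4), i.e. 4, 5, 6, … — the shift grows by one for each successive letter.
For tooth: t+4=x, o+5=t, o+6=u, t+7=a, h+8=p.

xtuap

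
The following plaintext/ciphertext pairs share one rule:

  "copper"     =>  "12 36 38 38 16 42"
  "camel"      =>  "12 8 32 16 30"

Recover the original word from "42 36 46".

rot

c(#3)→12 and o(#15)→36: differences scale by 2, so n = 2·pos + 6. With a=1..z=26, the number is 2·pos + 6.
Reversing it on 42 36 46: 42→(42−6)÷2=18=r, 36→(36−6)÷2=15=o, 46→(46−6)÷2=20=t.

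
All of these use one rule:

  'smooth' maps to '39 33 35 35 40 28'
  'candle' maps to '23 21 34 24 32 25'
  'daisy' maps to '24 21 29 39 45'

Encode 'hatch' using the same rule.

28 21 40 23 28

s is letter #19 and maps to 39: an offset of 20. Letters become their 1-based position plus 20 (so a→21, b→22, …).
For hatch: h=8→28, a=1→21, t=20→40, c=3→23, h=8→28.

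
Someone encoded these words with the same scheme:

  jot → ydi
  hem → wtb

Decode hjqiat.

Compare letters: j→y is +15, o→d is +15, t→i is +15 — a constant shift. It's a constant shift of +15 (ROT15).
Undoing it on hjqiat: h−15=s, j−15=u, q−15=b, i−15=t, a−15=l, t−15=e.

subtle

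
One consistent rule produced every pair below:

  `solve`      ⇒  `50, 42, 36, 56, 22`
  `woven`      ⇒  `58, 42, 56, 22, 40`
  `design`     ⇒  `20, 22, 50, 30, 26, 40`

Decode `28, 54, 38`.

With a=1..z=26, the number is 2·pos + 12.
Undoing it on 28, 54, 38: 28→(28−12)÷2=8=h, 54→(54−12)÷2=21=u, 38→(38−12)÷2=13=m.

hum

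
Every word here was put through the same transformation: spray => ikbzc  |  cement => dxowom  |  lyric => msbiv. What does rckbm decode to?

The output letters match the input read backwards, each shifted +10: spray reversed is yarps. The word is reversed, then every letter is shifted forward by 10.
Decoding rckbm: shift back: r−10=h, c−10=s, k−10=a, b−10=r, m−10=c → hsarc; then reverse → crash.

crash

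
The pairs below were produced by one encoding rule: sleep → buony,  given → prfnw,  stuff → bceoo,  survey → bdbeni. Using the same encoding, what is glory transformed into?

Shifts by position in sleep: pos 0: s→b (+9), pos 1: l→u (+9), pos 2: e→o (+10), pos 3: e→n (+9), pos 4: p→y (+9) — repeating every 3. It's a Vigenère-style cipher with numeric key [9,9,10]: position i shifts by key[i mod 3].
For glory: g+9=p, l+9=u, o+10=y, r+9=a, y+9=h.

puyah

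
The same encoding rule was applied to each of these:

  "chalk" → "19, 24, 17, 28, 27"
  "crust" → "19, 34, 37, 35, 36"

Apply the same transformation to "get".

23, 21, 36

Each letter is replaced by its alphabet position (a=1..z=26) + 16.
For get: g=7→23, e=5→21, t=20→36.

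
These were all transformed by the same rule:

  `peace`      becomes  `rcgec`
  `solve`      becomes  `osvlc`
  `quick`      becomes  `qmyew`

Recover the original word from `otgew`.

snack

Treating letters as 0–25, the rule is x ↦ 25x + 6 (mod 26).
Undoing it on otgew: o(14)→25·(14−6)≡18=s; t(19)→25·(19−6)≡13=n; g(6)→25·(6−6)≡0=a; e(4)→25·(4−6)≡2=c; w(22)→25·(22−6)≡10=k (all mod 26).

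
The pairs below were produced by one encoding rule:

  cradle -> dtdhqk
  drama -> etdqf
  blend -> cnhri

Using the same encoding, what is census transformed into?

Letter i (0-indexed) is shifted by i+1, so successive shifts are 1, 2, 3, ….
Applying it to census: c+1=d, e+2=g, n+3=q, s+4=w, u+5=z, s+6=y.

dgqwzy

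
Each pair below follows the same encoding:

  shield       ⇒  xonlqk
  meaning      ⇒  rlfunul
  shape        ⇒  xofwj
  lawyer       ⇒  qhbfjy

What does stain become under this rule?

xafps

Shifts by position in shield: pos 0: s→x (+5), pos 1: h→o (+7), pos 2: i→n (+5), pos 3: e→l (+7) — repeating every 2. It's a Vigenère-style cipher with numeric key [5,7]: position i shifts by key[i mod 2].
Applying it to stain: s+5=x, t+7=a, a+5=f, i+7=p, n+5=s.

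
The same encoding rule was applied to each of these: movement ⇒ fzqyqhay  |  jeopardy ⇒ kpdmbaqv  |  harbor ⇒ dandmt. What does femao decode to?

Read the word backwards and shift each letter +12.
Decoding femao: shift back: f−12=t, e−12=s, m−12=a, a−12=o, o−12=c → tsaoc; then reverse → coast.

coast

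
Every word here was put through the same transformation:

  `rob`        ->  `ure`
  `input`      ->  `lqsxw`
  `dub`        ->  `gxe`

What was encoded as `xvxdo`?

usual

Compare letters: r→u is +3, o→r is +3, b→e is +3 — a constant shift. Every letter moves 3 places later in the alphabet, wrapping around z→a.
Decoding xvxdo: x−3=u, v−3=s, x−3=u, d−3=a, o−3=l.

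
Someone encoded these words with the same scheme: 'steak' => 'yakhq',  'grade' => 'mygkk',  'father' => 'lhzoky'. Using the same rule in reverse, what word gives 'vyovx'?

Shifts by position in steak: pos 0: s→y (+6), pos 1: t→a (+7), pos 2: e→k (+6), pos 3: a→h (+7) — repeating every 2. The shifts repeat in a cycle of length 2: positions 0,1,… shift by +6, +7, then the pattern repeats.
Reversing it on vyovx: v−6=p, y−7=r, o−6=i, v−7=o, x−6=r.

prior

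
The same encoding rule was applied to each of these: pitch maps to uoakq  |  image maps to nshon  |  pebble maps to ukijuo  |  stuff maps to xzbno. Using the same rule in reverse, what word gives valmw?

queen

Letter i (0-indexed) is shifted by i+5, so successive shifts are 5, 6, 7, ….
Decoding valmw: v−5=q, a−6=u, l−7=e, m−8=e, w−9=n.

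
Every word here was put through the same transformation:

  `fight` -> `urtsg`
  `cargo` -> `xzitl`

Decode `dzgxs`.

Each letter is replaced by its mirror in the alphabet: a↔z, b↔y, c↔x, and so on (the Atbash cipher).
Decoding dzgxs: d↔w, z↔a, g↔t, x↔c, s↔h.

watch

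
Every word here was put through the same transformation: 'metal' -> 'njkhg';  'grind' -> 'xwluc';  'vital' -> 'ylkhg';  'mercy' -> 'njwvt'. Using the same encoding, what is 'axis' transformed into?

m(12)→n(13) and e(4)→j(9) fit y≡7x+7 (mod 26); the inverse of 7 mod 26 is 15. This is an affine cipher: with a=0,…,z=25, each position x becomes (7x+7) mod 26.
On axis: a(0)→7·0+7≡7=h; x(23)→7·23+7≡12=m; i(8)→7·8+7≡11=l; s(18)→7·18+7≡3=d (all mod 26).

hmld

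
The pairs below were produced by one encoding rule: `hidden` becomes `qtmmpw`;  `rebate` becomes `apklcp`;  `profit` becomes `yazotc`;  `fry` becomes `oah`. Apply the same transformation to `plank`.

yulwt

The shift depends on letter class: consonant h→q is +9, but vowel i→t is +11. The rule splits by letter class: vowels +11, consonants +9.
For plank: p(cons)+9=y, l(cons)+9=u, a(vowel)+11=l, n(cons)+9=w, k(cons)+9=t.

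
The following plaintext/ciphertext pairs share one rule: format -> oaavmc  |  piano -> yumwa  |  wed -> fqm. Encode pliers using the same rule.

yuuqab

The shift depends on letter class: consonant f→o is +9, but vowel o→a is +12. The rule splits by letter class: vowels +12, consonants +9.
Applying it to pliers: p(cons)+9=y, l(cons)+9=u, i(vowel)+12=u, e(vowel)+12=q, r(cons)+9=a, s(cons)+9=b.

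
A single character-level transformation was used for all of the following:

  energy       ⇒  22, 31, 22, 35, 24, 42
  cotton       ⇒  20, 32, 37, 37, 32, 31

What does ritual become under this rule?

e is letter #5 and maps to 22: an offset of 17. The number is (letter's place in the alphabet, a=1) + 17.
On ritual: r=18→35, i=9→26, t=20→37, u=21→38, a=1→18, l=12→29.

35, 26, 37, 38, 18, 29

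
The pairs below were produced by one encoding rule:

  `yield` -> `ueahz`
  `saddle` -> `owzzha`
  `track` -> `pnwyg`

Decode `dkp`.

hot

It's a constant shift of +22 (ROT22).
Reversing it on dkp: d−22=h, k−22=o, p−22=t.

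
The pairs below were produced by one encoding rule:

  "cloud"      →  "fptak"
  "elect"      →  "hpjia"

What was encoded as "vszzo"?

south

Letter i (0-indexed) is shifted by i+3, so successive shifts are 3, 4, 5, ….
Decoding vszzo: v−3=s, s−4=o, z−5=u, z−6=t, o−7=h.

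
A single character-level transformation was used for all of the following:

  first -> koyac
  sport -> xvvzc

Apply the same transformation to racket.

wgjsnd

Each letter shifts forward by (position + 5), i.e. 5, 6, 7, … — the shift grows by one for each successive letter.
On racket: r+5=w, a+6=g, c+7=j, k+8=s, e+9=n, t+10=d.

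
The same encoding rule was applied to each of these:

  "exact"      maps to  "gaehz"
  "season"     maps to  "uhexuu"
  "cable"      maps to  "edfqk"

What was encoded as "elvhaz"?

circus

In exact: e→g is +2, x→a is +3, a→e is +4, c→h is +5 — the shift increases by 1 each position. Each letter shifts forward by (position + 2), i.e. 2, 3, 4, … — the shift grows by one for each successive letter.
Reversing it on elvhaz: e−2=c, l−3=i, v−4=r, h−5=c, a−6=u, z−7=s.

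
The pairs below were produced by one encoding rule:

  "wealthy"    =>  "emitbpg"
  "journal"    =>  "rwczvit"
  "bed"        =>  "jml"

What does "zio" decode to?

rag

Compare letters: w→e is +8, e→m is +8, a→i is +8 — a constant shift. This is a Caesar cipher with shift 8.
Reversing it on zio: z−8=r, i−8=a, o−8=g.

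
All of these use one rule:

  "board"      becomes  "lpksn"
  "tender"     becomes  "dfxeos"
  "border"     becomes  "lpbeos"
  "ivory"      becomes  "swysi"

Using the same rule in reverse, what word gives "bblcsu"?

Shifts by position in board: pos 0: b→l (+10), pos 1: o→p (+1), pos 2: a→k (+10), pos 3: r→s (+1) — repeating every 2. It's a Vigenère-style cipher with numeric key [10,1]: position i shifts by key[i mod 2].
Undoing it on bblcsu: b−10=r, b−1=a, l−10=b, c−1=b, s−10=i, u−1=t.

rabbit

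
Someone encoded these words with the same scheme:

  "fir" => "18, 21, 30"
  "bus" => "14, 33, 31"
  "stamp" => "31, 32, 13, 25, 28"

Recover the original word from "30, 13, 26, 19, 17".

f is letter #6 and maps to 18: an offset of 12. Each letter is replaced by its alphabet position (a=1..z=26) + 12.
Reversing it on 30, 13, 26, 19, 17: 30→(30−12)÷1=18=r, 13→(13−12)÷1=1=a, 26→(26−12)÷1=14=n, 19→(19−12)÷1=7=g, 17→(17−12)÷1=5=e.

range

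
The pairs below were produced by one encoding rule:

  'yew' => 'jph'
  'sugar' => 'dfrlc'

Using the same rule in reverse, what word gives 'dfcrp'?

Compare letters: y→j is +11, e→p is +11, w→h is +11 — a constant shift. Each letter is shifted forward by 11 in the alphabet (a Caesar shift of +11).
Decoding dfcrp: d−11=s, f−11=u, c−11=r, r−11=g, p−11=e.

surge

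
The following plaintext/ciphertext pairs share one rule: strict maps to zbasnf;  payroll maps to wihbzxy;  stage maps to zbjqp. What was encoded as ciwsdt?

vanish

In strict: s→z is +7, t→b is +8, r→a is +9, i→s is +10 — the shift increases by 1 each position. The shift increases by 1 at each position, starting from +7: 7, 8, 9, ….
Reversing it on ciwsdt: c−7=v, i−8=a, w−9=n, s−10=i, d−11=s, t−12=h.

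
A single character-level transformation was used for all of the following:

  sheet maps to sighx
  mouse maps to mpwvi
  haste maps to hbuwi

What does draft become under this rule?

The shift increases by 1 at each position, starting from +0: 0, 1, 2, ….
On draft: d+0=d, r+1=s, a+2=c, f+3=i, t+4=x.

dscix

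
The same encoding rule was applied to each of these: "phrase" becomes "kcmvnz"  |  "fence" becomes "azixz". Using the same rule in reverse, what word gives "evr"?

Compare letters: p→k is +21, h→c is +21, r→m is +21 — a constant shift. Every letter moves 21 places later in the alphabet, wrapping around z→a.
Decoding evr: e−21=j, v−21=a, r−21=w.

jaw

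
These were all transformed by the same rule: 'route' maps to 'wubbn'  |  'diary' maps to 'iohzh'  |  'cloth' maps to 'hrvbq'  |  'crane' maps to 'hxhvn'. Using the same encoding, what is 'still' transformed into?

In route: r→w is +5, o→u is +6, u→b is +7, t→b is +8 — the shift increases by 1 each position. The shift increases by 1 at each position, starting from +5: 5, 6, 7, ….
For still: s+5=x, t+6=z, i+7=p, l+8=t, l+9=u.

xzptu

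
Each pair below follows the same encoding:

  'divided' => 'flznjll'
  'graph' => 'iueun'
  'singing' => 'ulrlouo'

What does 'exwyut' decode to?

In divided: d→f is +2, i→l is +3, v→z is +4, i→n is +5 — the shift increases by 1 each position. The shift increases by 1 at each position, starting from +2: 2, 3, 4, ….
Undoing it on exwyut: e−2=c, x−3=u, w−4=s, y−5=t, u−6=o, t−7=m.

custom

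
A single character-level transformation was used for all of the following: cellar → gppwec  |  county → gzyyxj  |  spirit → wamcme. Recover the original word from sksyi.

ozone

Shifts by position in cellar: pos 0: c→g (+4), pos 1: e→p (+11), pos 2: l→p (+4), pos 3: l→w (+11) — repeating every 2. The shifts repeat in a cycle of length 2: positions 0,1,… shift by +4, +11, then the pattern repeats.
Reversing it on sksyi: s−4=o, k−11=z, s−4=o, y−11=n, i−4=e.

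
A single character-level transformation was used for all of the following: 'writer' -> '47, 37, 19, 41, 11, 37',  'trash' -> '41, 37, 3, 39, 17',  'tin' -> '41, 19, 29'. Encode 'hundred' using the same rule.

17, 43, 29, 9, 37, 11, 9

w(#23)→47 and r(#18)→37: differences scale by 2, so n = 2·pos + 1. The formula is n = 2×(alphabet index, a=1) + 1.
On hundred: h=8→17, u=21→43, n=14→29, d=4→9, r=18→37, e=5→11, d=4→9.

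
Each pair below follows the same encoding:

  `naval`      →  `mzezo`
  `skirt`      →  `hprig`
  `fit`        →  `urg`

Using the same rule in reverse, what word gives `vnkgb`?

empty

Each pair mirrors across the alphabet (n↔m, a↔z, v↔e): positions sum to 25. Each letter is replaced by its mirror in the alphabet: a↔z, b↔y, c↔x, and so on (the Atbash cipher).
Decoding vnkgb: v↔e, n↔m, k↔p, g↔t, b↔y.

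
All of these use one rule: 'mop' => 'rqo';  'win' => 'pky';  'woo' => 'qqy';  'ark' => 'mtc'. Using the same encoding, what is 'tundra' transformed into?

The output letters match the input read backwards, each shifted +2: mop reversed is pom. Two steps: reverse the string, then apply a Caesar shift of +2.
Applying it to tundra: reverse → ardnut; then shift: a+2=c, r+2=t, d+2=f, n+2=p, u+2=w, t+2=v.

ctfpwv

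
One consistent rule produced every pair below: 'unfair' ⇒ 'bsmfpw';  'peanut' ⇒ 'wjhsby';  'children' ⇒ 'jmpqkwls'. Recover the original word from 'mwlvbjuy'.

Shifts by position in unfair: pos 0: u→b (+7), pos 1: n→s (+5), pos 2: f→m (+7), pos 3: a→f (+5) — repeating every 2. A repeating key of period 2 is used — shifts +7, +5 over and over.
Undoing it on mwlvbjuy: m−7=f, w−5=r, l−7=e, v−5=q, b−7=u, j−5=e, u−7=n, y−5=t.

frequent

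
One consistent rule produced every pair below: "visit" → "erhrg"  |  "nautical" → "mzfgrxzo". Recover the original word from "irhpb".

risky

Each pair mirrors across the alphabet (v↔e, i↔r, s↔h): positions sum to 25. Each letter is replaced by its mirror in the alphabet: a↔z, b↔y, c↔x, and so on (the Atbash cipher).
Decoding irhpb: i↔r, r↔i, h↔s, p↔k, b↔y.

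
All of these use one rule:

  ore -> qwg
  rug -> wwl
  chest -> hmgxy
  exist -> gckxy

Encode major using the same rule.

Two shifts are in play — +2 for a/e/i/o/u, +5 for every other letter.
Applying it to major: m(cons)+5=r, a(vowel)+2=c, j(cons)+5=o, o(vowel)+2=q, r(cons)+5=w.

rcoqw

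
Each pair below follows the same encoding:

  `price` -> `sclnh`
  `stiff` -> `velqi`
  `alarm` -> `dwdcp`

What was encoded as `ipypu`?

fever

Shifts by position in price: pos 0: p→s (+3), pos 1: r→c (+11), pos 2: i→l (+3), pos 3: c→n (+11) — repeating every 2. It's a Vigenère-style cipher with numeric key [3,11]: position i shifts by key[i mod 2].
Decoding ipypu: i−3=f, p−11=e, y−3=v, p−11=e, u−3=r.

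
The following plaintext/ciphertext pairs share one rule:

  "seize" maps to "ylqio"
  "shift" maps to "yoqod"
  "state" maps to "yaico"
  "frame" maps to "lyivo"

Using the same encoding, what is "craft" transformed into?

iyiod

In seize: s→y is +6, e→l is +7, i→q is +8, z→i is +9 — the shift increases by 1 each position. Each letter shifts forward by (position + 6), i.e. 6, 7, 8, … — the shift grows by one for each successive letter.
On craft: c+6=i, r+7=y, a+8=i, f+9=o, t+10=d.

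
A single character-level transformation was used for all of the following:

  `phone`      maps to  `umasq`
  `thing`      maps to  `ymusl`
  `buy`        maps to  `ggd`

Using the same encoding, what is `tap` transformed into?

ymu

The shift depends on letter class: consonant p→u is +5, but vowel o→a is +12. Vowels shift forward by 12 and consonants shift forward by 5.
For tap: t(cons)+5=y, a(vowel)+12=m, p(cons)+5=u.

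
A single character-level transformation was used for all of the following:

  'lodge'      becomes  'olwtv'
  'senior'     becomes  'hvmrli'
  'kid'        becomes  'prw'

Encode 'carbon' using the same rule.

xziylm

Each pair mirrors across the alphabet (l↔o, o↔l, d↔w): positions sum to 25. Each letter is replaced by its mirror in the alphabet: a↔z, b↔y, c↔x, and so on (the Atbash cipher).
Applying it to carbon: c↔x, a↔z, r↔i, b↔y, o↔l, n↔m.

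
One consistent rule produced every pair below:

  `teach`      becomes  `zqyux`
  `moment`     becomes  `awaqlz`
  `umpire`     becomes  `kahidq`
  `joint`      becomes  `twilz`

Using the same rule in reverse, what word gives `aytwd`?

Each letter's alphabet position (a=0..z=25) is mapped through 11·x+24 mod 26 — an affine cipher.
Reversing it on aytwd: a(0)→19·(0−24)≡12=m; y(24)→19·(24−24)≡0=a; t(19)→19·(19−24)≡9=j; w(22)→19·(22−24)≡14=o; d(3)→19·(3−24)≡17=r (all mod 26).

major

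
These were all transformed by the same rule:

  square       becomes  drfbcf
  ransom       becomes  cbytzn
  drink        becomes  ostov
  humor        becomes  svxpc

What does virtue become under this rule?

gjcuff

Shifts by position in square: pos 0: s→d (+11), pos 1: q→r (+1), pos 2: u→f (+11), pos 3: a→b (+1) — repeating every 2. A repeating key of period 2 is used — shifts +11, +1 over and over.
For virtue: v+11=g, i+1=j, r+11=c, t+1=u, u+11=f, e+1=f.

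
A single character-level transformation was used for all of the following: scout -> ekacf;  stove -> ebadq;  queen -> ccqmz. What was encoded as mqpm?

aide

Shifts by position in scout: pos 0: s→e (+12), pos 1: c→k (+8), pos 2: o→a (+12), pos 3: u→c (+8) — repeating every 2. It's a Vigenère-style cipher with numeric key [12,8]: position i shifts by key[i mod 2].
Undoing it on mqpm: m−12=a, q−8=i, p−12=d, m−8=e.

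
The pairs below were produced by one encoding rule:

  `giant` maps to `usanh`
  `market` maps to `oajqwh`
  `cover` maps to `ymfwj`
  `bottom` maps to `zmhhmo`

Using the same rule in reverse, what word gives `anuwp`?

angel

g(6)→u(20) and i(8)→s(18) fit y≡25x+0 (mod 26); the inverse of 25 mod 26 is 25. Each letter's alphabet position (a=0..z=25) is mapped through 25·x+0 mod 26 — an affine cipher.
Reversing it on anuwp: a(0)→25·(0−0)≡0=a; n(13)→25·(13−0)≡13=n; u(20)→25·(20−0)≡6=g; w(22)→25·(22−0)≡4=e; p(15)→25·(15−0)≡11=l (all mod 26).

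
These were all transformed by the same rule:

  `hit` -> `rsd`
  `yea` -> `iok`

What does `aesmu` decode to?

Compare letters: h→r is +10, i→s is +10, t→d is +10 — a constant shift. Every letter moves 10 places later in the alphabet, wrapping around z→a.
Reversing it on aesmu: a−10=q, e−10=u, s−10=i, m−10=c, u−10=k.

quick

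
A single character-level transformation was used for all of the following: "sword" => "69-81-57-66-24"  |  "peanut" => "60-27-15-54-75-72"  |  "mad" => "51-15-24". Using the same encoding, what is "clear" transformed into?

21-48-27-15-66

s(#19)→69 and w(#23)→81: differences scale by 3, so n = 3·pos + 12. Each letter becomes 3×(its alphabet position, a=1..z=26) + 12.
For clear: c=3→21, l=12→48, e=5→27, a=1→15, r=18→66.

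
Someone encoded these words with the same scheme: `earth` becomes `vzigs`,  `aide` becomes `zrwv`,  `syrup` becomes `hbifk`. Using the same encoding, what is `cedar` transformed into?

Each pair mirrors across the alphabet (e↔v, a↔z, r↔i): positions sum to 25. This is the alphabet-reversal cipher (Atbash): a becomes z, b becomes y, etc.
Applying it to cedar: c↔x, e↔v, d↔w, a↔z, r↔i.

xvwzi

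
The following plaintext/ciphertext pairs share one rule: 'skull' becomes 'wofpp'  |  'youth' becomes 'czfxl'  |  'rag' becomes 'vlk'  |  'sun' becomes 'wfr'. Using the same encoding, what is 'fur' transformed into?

jfv

Two shifts are in play — +11 for a/e/i/o/u, +4 for every other letter.
Applying it to fur: f(cons)+4=j, u(vowel)+11=f, r(cons)+4=v.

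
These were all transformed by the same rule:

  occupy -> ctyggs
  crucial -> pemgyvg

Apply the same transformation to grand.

The output letters match the input read backwards, each shifted +4: occupy reversed is ypucco. The word is reversed, then every letter is shifted forward by 4.
Applying it to grand: reverse → dnarg; then shift: d+4=h, n+4=r, a+4=e, r+4=v, g+4=k.

hrevk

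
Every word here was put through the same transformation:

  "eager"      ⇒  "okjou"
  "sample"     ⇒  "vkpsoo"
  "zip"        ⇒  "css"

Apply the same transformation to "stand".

The shift depends on letter class: consonant g→j is +3, but vowel e→o is +10. Two shifts are in play — +10 for a/e/i/o/u, +3 for every other letter.
On stand: s(cons)+3=v, t(cons)+3=w, a(vowel)+10=k, n(cons)+3=q, d(cons)+3=g.

vwkqg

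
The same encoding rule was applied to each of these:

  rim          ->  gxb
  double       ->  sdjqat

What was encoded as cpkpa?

naval

Compare letters: r→g is +15, i→x is +15, m→b is +15 — a constant shift. Each letter is shifted forward by 15 in the alphabet (a Caesar shift of +15).
Decoding cpkpa: c−15=n, p−15=a, k−15=v, p−15=a, a−15=l.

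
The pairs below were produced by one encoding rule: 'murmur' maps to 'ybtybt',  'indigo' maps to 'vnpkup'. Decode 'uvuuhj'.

The output letters match the input read backwards, each shifted +7: murmur reversed is rumrum. Read the word backwards and shift each letter +7.
Reversing it on uvuuhj: shift back: u−7=n, v−7=o, u−7=n, u−7=n, h−7=a, j−7=c → nonnac; then reverse → cannon.

cannon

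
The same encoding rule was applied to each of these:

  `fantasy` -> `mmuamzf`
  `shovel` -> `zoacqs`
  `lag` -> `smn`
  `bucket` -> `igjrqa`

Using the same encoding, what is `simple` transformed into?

zutwsq

The shift depends on letter class: consonant f→m is +7, but vowel a→m is +12. Two shifts are in play — +12 for a/e/i/o/u, +7 for every other letter.
On simple: s(cons)+7=z, i(vowel)+12=u, m(cons)+7=t, p(cons)+7=w, l(cons)+7=s, e(vowel)+12=q.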